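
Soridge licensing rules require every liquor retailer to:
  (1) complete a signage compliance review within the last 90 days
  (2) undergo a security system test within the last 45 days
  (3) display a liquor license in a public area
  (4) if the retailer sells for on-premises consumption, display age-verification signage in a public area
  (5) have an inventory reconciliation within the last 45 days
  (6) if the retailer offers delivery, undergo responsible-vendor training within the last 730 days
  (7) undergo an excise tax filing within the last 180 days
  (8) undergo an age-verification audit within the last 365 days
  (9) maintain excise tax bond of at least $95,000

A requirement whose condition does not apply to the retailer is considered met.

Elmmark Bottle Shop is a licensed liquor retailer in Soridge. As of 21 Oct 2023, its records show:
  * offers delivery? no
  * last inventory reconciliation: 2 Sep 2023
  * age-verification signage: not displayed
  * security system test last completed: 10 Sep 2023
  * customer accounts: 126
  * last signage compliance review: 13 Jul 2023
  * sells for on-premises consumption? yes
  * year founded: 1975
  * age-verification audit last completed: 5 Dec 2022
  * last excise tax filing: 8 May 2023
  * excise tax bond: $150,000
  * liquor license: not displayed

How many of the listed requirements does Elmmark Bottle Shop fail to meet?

1. signage compliance review 100 days ago vs limit 90 → not met
2. security system test 41 days ago vs limit 45 → met
3. liquor license absent → not met
4. condition 'sells for on-premises consumption' holds; age-verification signage absent → not met
5. inventory reconciliation 49 days ago vs limit 45 → not met
6. condition 'offers delivery' does not hold → requirement n/a → met
7. excise tax filing 166 days ago vs limit 180 → met
8. age-verification audit 320 days ago vs limit 365 → met
9. excise tax bond $150,000 ≥ $95,000 → met
Not met: 4 of 9

4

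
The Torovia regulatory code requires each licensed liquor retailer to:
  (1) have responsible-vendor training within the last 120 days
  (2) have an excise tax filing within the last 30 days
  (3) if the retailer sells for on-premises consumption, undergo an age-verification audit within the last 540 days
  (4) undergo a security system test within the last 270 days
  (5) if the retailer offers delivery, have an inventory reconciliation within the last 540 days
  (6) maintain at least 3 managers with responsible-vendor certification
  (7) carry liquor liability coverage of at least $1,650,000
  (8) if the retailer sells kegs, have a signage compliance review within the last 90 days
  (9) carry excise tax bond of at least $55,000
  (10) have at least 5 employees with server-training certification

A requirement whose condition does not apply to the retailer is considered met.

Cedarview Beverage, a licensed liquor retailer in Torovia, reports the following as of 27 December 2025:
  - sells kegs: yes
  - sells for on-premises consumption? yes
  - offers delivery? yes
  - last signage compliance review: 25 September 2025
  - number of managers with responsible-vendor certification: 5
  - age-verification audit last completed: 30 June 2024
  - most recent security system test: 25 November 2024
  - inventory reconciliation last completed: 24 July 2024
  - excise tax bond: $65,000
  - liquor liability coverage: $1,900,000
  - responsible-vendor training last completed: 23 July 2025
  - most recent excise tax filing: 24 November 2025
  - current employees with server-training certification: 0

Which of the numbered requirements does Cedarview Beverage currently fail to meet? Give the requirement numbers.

1, 2, 3, 4, 8, 10

1. responsible-vendor training 157 days ago vs limit 120 → not met
2. excise tax filing 33 days ago vs limit 30 → not met
3. condition 'sells for on-premises consumption' holds; age-verification audit 545 days ago vs limit 540 → not met
4. security system test 397 days ago vs limit 270 → not met
5. condition 'offers delivery' holds; inventory reconciliation 521 days ago vs limit 540 → met
6. managers with responsible-vendor certification 5 ≥ 3 → met
7. liquor liability coverage $1,900,000 ≥ $1,650,000 → met
8. condition 'sells kegs' holds; signage compliance review 93 days ago vs limit 90 → not met
9. excise tax bond $65,000 ≥ $55,000 → met
10. employees with server-training certification 0 < 5 → not met
Not met: 1, 2, 3, 4, 8, 10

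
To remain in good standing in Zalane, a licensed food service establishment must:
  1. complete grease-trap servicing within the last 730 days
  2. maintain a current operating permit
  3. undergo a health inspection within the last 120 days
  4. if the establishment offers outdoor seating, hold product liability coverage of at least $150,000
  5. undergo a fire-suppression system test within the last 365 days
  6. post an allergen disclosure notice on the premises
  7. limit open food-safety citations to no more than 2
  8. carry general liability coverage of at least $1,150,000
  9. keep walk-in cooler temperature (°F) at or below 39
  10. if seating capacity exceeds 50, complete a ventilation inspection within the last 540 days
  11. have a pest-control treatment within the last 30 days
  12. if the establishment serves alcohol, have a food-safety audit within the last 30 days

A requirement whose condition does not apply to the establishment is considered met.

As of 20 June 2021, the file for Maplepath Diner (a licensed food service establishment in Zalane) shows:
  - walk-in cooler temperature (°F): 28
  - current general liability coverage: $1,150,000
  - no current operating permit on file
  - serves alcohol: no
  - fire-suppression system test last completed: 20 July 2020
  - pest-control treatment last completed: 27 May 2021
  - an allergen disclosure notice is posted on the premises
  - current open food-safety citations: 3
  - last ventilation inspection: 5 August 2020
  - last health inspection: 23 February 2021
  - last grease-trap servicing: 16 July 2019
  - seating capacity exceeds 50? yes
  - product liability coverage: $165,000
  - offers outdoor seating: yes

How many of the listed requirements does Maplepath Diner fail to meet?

1. grease-trap servicing 705 days ago vs limit 730 → met
2. current operating permit absent → not met
3. health inspection 117 days ago vs limit 120 → met
4. condition 'offers outdoor seating' holds; product liability coverage $165,000 ≥ $150,000 → met
5. fire-suppression system test 335 days ago vs limit 365 → met
6. allergen disclosure notice present → met
7. open food-safety citations 3 > 2 → not met
8. general liability coverage $1,150,000 ≥ $1,150,000 → met
9. walk-in cooler temperature (°F) 28 ≤ 39 → met
10. condition 'seating capacity exceeds 50' holds; ventilation inspection 319 days ago vs limit 540 → met
11. pest-control treatment 24 days ago vs limit 30 → met
12. condition 'serves alcohol' does not hold → requirement n/a → met
Not met: 2 of 12

2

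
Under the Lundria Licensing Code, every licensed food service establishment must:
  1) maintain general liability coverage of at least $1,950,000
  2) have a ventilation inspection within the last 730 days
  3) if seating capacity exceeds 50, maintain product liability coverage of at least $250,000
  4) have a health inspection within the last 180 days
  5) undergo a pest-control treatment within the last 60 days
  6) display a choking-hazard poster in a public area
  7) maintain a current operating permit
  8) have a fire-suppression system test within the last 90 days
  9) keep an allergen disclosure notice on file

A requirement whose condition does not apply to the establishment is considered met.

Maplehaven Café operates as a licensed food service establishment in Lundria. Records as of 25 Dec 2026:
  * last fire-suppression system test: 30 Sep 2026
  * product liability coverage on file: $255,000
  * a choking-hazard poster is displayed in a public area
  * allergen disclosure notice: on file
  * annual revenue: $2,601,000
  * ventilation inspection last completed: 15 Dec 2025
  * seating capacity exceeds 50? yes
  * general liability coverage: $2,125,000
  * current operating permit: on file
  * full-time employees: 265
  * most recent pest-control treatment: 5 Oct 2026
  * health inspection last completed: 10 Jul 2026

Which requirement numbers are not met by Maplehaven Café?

1. general liability coverage $2,125,000 ≥ $1,950,000 → met
2. ventilation inspection 375 days ago vs limit 730 → met
3. condition 'seating capacity exceeds 50' holds; product liability coverage $255,000 ≥ $250,000 → met
4. health inspection 168 days ago vs limit 180 → met
5. pest-control treatment 81 days ago vs limit 60 → not met
6. choking-hazard poster present → met
7. current operating permit present → met
8. fire-suppression system test 86 days ago vs limit 90 → met
9. allergen disclosure notice present → met
Not met: 5

5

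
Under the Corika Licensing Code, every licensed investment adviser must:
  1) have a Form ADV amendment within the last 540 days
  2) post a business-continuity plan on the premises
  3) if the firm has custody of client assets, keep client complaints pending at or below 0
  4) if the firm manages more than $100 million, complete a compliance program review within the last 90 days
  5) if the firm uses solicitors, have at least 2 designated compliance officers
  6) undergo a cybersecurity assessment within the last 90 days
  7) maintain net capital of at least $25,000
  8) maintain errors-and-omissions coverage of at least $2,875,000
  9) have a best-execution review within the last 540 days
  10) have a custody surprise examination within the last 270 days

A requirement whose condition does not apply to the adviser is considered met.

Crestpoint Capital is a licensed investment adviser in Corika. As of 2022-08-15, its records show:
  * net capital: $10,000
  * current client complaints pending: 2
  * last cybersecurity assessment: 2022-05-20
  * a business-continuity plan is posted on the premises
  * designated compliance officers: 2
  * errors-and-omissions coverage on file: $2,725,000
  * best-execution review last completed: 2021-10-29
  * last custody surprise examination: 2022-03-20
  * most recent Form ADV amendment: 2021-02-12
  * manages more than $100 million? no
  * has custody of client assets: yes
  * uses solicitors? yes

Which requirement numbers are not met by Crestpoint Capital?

1, 3, 7, 8

1. Form ADV amendment 549 days ago vs limit 540 → not met
2. business-continuity plan present → met
3. condition 'has custody of client assets' holds; client complaints pending 2 > 0 → not met
4. condition 'manages more than $100 million' does not hold → requirement n/a → met
5. condition 'uses solicitors' holds; designated compliance officers 2 ≥ 2 → met
6. cybersecurity assessment 87 days ago vs limit 90 → met
7. net capital $10,000 < $25,000 → not met
8. errors-and-omissions coverage $2,725,000 < $2,875,000 → not met
9. best-execution review 290 days ago vs limit 540 → met
10. custody surprise examination 148 days ago vs limit 270 → met
Not met: 1, 3, 7, 8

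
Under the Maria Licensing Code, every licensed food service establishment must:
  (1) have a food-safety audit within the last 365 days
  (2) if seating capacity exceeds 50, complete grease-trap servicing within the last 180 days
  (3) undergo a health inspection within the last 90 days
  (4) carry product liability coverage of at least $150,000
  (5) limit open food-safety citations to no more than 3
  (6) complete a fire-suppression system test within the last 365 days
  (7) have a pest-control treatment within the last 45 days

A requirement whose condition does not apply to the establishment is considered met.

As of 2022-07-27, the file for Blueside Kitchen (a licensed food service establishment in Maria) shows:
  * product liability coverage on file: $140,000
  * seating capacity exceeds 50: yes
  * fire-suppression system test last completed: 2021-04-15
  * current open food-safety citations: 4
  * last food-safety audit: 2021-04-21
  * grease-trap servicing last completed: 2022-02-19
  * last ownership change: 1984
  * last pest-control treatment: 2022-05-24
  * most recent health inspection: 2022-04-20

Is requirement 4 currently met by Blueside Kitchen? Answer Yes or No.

4. product liability coverage $140,000 < $150,000 → not met

No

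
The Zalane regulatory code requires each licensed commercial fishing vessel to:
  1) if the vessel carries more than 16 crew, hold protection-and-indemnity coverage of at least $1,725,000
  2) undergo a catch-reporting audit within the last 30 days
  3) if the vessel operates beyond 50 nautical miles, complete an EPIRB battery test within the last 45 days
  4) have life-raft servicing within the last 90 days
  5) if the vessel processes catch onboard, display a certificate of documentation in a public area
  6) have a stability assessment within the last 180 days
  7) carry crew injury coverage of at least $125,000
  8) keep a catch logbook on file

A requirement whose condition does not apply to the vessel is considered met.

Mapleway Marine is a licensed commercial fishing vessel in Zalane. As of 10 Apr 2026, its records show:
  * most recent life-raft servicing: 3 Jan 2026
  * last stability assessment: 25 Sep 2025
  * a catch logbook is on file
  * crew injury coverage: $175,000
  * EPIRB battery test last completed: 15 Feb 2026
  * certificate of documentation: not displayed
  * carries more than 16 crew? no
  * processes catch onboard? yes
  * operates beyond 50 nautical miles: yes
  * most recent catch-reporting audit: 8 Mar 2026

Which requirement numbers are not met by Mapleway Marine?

2, 3, 4, 5, 6

1. condition 'carries more than 16 crew' does not hold → requirement n/a → met
2. catch-reporting audit 33 days ago vs limit 30 → not met
3. condition 'operates beyond 50 nautical miles' holds; EPIRB battery test 54 days ago vs limit 45 → not met
4. life-raft servicing 97 days ago vs limit 90 → not met
5. condition 'processes catch onboard' holds; certificate of documentation absent → not met
6. stability assessment 197 days ago vs limit 180 → not met
7. crew injury coverage $175,000 ≥ $125,000 → met
8. catch logbook present → met
Not met: 2, 3, 4, 5, 6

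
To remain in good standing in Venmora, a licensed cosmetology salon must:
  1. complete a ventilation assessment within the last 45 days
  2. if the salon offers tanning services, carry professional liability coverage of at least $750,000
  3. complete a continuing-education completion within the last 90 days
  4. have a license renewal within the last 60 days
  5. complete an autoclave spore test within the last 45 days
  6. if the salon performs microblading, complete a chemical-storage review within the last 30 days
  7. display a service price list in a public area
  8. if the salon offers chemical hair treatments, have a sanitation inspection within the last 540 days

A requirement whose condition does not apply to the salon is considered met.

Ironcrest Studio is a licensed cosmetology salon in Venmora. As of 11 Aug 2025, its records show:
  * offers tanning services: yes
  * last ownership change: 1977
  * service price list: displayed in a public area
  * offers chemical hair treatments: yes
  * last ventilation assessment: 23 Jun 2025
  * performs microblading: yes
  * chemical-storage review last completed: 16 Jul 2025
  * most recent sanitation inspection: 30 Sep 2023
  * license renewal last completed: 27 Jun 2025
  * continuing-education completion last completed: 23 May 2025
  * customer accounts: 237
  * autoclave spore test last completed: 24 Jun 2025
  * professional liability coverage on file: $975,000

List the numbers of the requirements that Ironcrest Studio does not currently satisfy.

1, 5, 8

1. ventilation assessment 49 days ago vs limit 45 → not met
2. condition 'offers tanning services' holds; professional liability coverage $975,000 ≥ $750,000 → met
3. continuing-education completion 80 days ago vs limit 90 → met
4. license renewal 45 days ago vs limit 60 → met
5. autoclave spore test 48 days ago vs limit 45 → not met
6. condition 'performs microblading' holds; chemical-storage review 26 days ago vs limit 30 → met
7. service price list present → met
8. condition 'offers chemical hair treatments' holds; sanitation inspection 681 days ago vs limit 540 → not met
Not met: 1, 5, 8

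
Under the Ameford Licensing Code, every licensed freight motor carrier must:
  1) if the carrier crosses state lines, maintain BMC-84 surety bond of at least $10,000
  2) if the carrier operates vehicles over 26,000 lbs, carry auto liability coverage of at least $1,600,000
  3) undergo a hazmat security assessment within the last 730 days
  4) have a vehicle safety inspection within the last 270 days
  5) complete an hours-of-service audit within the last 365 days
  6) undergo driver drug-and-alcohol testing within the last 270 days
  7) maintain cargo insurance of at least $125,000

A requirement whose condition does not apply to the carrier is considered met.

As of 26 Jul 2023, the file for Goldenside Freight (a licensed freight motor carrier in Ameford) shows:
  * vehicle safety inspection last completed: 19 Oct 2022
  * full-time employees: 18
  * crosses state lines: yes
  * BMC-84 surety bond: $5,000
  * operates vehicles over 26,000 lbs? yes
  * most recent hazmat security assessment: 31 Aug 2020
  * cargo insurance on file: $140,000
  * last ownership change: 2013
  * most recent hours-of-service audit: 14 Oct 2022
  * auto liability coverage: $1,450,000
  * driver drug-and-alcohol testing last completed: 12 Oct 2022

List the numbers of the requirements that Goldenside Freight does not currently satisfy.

1, 2, 3, 4, 6

1. condition 'crosses state lines' holds; BMC-84 surety bond $5,000 < $10,000 → not met
2. condition 'operates vehicles over 26,000 lbs' holds; auto liability coverage $1,450,000 < $1,600,000 → not met
3. hazmat security assessment 1059 days ago vs limit 730 → not met
4. vehicle safety inspection 280 days ago vs limit 270 → not met
5. hours-of-service audit 285 days ago vs limit 365 → met
6. driver drug-and-alcohol testing 287 days ago vs limit 270 → not met
7. cargo insurance $140,000 ≥ $125,000 → met
Not met: 1, 2, 3, 4, 6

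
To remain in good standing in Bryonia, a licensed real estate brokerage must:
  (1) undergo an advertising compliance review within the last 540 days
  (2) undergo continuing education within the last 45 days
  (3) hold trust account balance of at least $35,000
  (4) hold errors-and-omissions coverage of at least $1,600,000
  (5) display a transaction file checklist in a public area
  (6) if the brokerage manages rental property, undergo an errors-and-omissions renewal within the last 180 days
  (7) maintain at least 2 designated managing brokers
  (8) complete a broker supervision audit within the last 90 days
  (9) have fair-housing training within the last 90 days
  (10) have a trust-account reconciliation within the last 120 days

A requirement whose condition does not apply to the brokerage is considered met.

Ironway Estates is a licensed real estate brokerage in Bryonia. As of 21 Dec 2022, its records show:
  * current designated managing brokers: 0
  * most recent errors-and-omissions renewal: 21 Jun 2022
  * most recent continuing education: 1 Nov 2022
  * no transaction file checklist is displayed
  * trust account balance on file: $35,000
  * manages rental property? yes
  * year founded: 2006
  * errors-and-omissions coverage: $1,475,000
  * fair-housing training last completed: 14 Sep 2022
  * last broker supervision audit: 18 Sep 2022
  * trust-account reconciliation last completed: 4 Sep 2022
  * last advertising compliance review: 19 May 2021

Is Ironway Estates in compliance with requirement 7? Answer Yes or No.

No

7. designated managing brokers 0 < 2 → not met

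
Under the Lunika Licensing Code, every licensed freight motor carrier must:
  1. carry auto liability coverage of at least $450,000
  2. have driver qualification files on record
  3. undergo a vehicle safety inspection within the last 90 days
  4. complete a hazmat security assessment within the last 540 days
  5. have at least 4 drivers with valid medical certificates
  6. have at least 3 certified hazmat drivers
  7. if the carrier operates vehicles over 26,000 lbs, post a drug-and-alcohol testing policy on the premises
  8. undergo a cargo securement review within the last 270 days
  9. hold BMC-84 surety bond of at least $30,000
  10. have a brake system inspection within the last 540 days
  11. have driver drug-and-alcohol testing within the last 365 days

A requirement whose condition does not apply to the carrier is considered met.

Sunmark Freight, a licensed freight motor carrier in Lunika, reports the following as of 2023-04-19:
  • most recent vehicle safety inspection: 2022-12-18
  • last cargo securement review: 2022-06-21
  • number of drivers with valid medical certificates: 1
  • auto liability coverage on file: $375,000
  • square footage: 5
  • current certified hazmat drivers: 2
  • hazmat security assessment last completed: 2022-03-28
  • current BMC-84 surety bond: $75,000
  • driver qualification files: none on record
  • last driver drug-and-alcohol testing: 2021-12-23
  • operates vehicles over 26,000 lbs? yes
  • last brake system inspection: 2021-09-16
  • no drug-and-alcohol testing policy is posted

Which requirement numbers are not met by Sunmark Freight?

1, 2, 3, 5, 6, 7, 8, 10, 11

1. auto liability coverage $375,000 < $450,000 → not met
2. driver qualification files absent → not met
3. vehicle safety inspection 122 days ago vs limit 90 → not met
4. hazmat security assessment 387 days ago vs limit 540 → met
5. drivers with valid medical certificates 1 < 4 → not met
6. certified hazmat drivers 2 < 3 → not met
7. condition 'operates vehicles over 26,000 lbs' holds; drug-and-alcohol testing policy absent → not met
8. cargo securement review 302 days ago vs limit 270 → not met
9. BMC-84 surety bond $75,000 ≥ $30,000 → met
10. brake system inspection 580 days ago vs limit 540 → not met
11. driver drug-and-alcohol testing 482 days ago vs limit 365 → not met
Not met: 1, 2, 3, 5, 6, 7, 8, 10, 11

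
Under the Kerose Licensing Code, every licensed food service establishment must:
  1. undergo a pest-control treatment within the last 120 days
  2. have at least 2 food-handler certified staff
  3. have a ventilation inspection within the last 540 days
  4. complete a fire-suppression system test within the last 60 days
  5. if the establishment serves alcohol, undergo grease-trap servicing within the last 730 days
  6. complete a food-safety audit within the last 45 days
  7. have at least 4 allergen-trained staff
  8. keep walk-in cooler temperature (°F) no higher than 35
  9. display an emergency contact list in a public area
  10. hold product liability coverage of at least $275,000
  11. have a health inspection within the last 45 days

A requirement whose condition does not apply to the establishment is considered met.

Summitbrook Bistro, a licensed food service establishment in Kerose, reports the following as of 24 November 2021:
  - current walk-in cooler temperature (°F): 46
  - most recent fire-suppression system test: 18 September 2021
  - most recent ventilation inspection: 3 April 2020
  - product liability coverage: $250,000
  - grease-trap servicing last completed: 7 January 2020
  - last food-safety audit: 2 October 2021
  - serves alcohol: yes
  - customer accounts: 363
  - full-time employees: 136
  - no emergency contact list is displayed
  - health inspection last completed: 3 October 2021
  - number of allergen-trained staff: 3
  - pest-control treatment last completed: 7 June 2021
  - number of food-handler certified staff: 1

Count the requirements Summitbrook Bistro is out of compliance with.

1. pest-control treatment 170 days ago vs limit 120 → not met
2. food-handler certified staff 1 < 2 → not met
3. ventilation inspection 600 days ago vs limit 540 → not met
4. fire-suppression system test 67 days ago vs limit 60 → not met
5. condition 'serves alcohol' holds; grease-trap servicing 687 days ago vs limit 730 → met
6. food-safety audit 53 days ago vs limit 45 → not met
7. allergen-trained staff 3 < 4 → not met
8. walk-in cooler temperature (°F) 46 > 35 → not met
9. emergency contact list absent → not met
10. product liability coverage $250,000 < $275,000 → not met
11. health inspection 52 days ago vs limit 45 → not met
Not met: 10 of 11

10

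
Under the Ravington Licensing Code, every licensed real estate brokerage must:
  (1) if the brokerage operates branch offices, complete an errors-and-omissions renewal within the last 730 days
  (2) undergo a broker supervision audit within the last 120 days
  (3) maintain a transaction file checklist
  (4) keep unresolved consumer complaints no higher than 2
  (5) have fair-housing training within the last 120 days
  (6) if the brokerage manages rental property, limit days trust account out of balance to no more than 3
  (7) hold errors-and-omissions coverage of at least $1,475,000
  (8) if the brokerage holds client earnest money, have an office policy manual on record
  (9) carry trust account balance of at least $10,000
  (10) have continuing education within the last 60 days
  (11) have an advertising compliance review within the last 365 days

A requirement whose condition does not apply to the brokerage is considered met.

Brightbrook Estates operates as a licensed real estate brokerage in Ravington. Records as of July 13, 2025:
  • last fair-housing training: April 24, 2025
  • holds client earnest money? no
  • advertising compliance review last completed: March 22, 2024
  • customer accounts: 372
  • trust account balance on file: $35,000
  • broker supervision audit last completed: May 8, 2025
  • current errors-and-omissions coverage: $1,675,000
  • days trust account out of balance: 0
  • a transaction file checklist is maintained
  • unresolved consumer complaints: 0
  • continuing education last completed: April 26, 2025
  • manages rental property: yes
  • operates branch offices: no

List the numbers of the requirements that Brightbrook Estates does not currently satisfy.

10, 11

1. condition 'operates branch offices' does not hold → requirement n/a → met
2. broker supervision audit 66 days ago vs limit 120 → met
3. transaction file checklist present → met
4. unresolved consumer complaints 0 ≤ 2 → met
5. fair-housing training 80 days ago vs limit 120 → met
6. condition 'manages rental property' holds; days trust account out of balance 0 ≤ 3 → met
7. errors-and-omissions coverage $1,675,000 ≥ $1,475,000 → met
8. condition 'holds client earnest money' does not hold → requirement n/a → met
9. trust account balance $35,000 ≥ $10,000 → met
10. continuing education 78 days ago vs limit 60 → not met
11. advertising compliance review 478 days ago vs limit 365 → not met
Not met: 10, 11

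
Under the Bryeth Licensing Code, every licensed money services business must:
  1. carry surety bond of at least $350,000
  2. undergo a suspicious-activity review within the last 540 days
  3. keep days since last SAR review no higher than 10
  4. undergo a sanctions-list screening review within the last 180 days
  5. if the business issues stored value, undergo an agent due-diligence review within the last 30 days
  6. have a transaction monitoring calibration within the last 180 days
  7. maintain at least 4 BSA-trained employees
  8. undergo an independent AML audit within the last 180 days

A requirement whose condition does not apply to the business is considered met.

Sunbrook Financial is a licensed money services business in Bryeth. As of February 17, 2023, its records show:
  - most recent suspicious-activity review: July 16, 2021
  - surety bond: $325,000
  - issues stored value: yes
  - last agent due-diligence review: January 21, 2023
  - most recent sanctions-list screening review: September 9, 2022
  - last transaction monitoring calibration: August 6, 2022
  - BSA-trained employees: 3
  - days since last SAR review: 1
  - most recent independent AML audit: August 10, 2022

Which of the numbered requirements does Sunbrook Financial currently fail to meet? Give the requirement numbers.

1, 2, 6, 7, 8

1. surety bond $325,000 < $350,000 → not met
2. suspicious-activity review 581 days ago vs limit 540 → not met
3. days since last SAR review 1 ≤ 10 → met
4. sanctions-list screening review 161 days ago vs limit 180 → met
5. condition 'issues stored value' holds; agent due-diligence review 27 days ago vs limit 30 → met
6. transaction monitoring calibration 195 days ago vs limit 180 → not met
7. BSA-trained employees 3 < 4 → not met
8. independent AML audit 191 days ago vs limit 180 → not met
Not met: 1, 2, 6, 7, 8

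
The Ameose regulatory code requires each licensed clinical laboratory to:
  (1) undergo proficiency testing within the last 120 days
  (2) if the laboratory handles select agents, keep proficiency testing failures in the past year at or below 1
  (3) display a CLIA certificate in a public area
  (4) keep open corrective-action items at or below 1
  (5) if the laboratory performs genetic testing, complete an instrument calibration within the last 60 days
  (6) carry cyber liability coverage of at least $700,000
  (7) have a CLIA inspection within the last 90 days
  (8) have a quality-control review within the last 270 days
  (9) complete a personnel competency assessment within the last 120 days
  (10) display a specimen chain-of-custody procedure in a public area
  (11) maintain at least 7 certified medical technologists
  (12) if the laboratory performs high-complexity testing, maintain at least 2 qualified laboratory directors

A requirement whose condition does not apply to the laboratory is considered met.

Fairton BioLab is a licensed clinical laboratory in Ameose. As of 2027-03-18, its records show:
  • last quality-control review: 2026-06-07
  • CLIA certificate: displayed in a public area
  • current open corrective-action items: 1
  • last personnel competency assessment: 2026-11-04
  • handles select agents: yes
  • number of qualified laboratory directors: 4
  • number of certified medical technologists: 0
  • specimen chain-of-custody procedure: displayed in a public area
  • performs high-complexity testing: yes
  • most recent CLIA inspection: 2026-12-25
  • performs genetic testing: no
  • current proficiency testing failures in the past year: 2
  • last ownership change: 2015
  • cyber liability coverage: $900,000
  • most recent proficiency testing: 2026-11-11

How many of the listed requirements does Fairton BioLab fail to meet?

1. proficiency testing 127 days ago vs limit 120 → not met
2. condition 'handles select agents' holds; proficiency testing failures in the past year 2 > 1 → not met
3. CLIA certificate present → met
4. open corrective-action items 1 ≤ 1 → met
5. condition 'performs genetic testing' does not hold → requirement n/a → met
6. cyber liability coverage $900,000 ≥ $700,000 → met
7. CLIA inspection 83 days ago vs limit 90 → met
8. quality-control review 284 days ago vs limit 270 → not met
9. personnel competency assessment 134 days ago vs limit 120 → not met
10. specimen chain-of-custody procedure present → met
11. certified medical technologists 0 < 7 → not met
12. condition 'performs high-complexity testing' holds; qualified laboratory directors 4 ≥ 2 → met
Not met: 5 of 12

5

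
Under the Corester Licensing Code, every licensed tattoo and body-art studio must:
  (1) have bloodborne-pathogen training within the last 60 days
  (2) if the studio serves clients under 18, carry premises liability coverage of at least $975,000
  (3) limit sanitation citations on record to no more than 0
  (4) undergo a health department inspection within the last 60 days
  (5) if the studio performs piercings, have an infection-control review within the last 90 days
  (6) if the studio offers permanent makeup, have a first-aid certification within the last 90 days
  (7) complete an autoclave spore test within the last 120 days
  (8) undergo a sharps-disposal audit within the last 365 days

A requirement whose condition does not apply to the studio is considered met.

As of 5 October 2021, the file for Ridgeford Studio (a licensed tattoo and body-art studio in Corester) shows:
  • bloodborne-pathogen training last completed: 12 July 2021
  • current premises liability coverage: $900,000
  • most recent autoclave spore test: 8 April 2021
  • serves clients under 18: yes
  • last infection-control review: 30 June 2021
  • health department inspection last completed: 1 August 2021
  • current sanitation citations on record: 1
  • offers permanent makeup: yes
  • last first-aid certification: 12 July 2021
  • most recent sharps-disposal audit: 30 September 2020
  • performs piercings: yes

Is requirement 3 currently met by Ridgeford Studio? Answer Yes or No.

3. sanitation citations on record 1 > 0 → not met

No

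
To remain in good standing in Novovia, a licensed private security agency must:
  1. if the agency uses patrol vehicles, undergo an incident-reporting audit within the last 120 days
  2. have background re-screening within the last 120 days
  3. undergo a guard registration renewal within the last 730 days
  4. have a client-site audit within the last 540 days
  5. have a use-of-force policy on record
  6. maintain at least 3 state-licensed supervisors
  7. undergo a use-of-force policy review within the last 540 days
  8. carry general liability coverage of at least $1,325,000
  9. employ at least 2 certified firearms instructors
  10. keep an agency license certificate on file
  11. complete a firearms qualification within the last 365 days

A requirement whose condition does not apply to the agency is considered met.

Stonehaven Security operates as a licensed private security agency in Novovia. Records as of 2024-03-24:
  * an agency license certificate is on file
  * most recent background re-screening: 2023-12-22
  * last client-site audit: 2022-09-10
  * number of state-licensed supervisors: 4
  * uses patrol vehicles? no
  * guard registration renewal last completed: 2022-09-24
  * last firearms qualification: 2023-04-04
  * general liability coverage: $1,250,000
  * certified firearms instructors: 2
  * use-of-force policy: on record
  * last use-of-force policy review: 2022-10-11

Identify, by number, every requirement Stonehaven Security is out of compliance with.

1. condition 'uses patrol vehicles' does not hold → requirement n/a → met
2. background re-screening 93 days ago vs limit 120 → met
3. guard registration renewal 547 days ago vs limit 730 → met
4. client-site audit 561 days ago vs limit 540 → not met
5. use-of-force policy present → met
6. state-licensed supervisors 4 ≥ 3 → met
7. use-of-force policy review 530 days ago vs limit 540 → met
8. general liability coverage $1,250,000 < $1,325,000 → not met
9. certified firearms instructors 2 ≥ 2 → met
10. agency license certificate present → met
11. firearms qualification 355 days ago vs limit 365 → met
Not met: 4, 8

4, 8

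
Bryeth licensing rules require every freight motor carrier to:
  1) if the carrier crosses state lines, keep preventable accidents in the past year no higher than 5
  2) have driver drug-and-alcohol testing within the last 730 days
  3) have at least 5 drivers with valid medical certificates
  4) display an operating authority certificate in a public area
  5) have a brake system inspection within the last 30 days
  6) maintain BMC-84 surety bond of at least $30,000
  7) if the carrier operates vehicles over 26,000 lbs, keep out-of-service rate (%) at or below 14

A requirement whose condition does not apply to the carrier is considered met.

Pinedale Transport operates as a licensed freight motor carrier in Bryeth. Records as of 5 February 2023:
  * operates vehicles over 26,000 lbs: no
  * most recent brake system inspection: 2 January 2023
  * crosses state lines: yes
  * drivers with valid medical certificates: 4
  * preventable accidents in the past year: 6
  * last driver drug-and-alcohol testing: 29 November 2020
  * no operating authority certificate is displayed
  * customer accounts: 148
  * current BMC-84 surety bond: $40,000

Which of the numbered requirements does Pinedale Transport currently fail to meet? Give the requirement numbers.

1, 2, 3, 4, 5

1. condition 'crosses state lines' holds; preventable accidents in the past year 6 > 5 → not met
2. driver drug-and-alcohol testing 798 days ago vs limit 730 → not met
3. drivers with valid medical certificates 4 < 5 → not met
4. operating authority certificate absent → not met
5. brake system inspection 34 days ago vs limit 30 → not met
6. BMC-84 surety bond $40,000 ≥ $30,000 → met
7. condition 'operates vehicles over 26,000 lbs' does not hold → requirement n/a → met
Not met: 1, 2, 3, 4, 5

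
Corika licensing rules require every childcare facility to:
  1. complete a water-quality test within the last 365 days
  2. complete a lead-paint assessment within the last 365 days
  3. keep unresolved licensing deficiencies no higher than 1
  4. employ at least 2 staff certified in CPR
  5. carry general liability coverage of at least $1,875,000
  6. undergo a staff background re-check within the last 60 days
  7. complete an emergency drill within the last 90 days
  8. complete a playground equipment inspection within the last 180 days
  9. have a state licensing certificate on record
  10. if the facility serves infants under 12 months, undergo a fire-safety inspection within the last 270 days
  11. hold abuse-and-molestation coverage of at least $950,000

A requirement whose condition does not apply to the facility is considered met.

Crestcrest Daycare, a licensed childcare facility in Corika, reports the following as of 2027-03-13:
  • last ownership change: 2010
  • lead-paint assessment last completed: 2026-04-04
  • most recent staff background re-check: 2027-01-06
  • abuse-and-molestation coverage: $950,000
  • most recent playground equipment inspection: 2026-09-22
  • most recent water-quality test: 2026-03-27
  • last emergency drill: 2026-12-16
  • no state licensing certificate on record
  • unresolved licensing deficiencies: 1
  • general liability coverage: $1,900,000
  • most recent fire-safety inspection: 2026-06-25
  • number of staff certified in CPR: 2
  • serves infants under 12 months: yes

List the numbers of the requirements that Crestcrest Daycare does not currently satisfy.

6, 9

1. water-quality test 351 days ago vs limit 365 → met
2. lead-paint assessment 343 days ago vs limit 365 → met
3. unresolved licensing deficiencies 1 ≤ 1 → met
4. staff certified in CPR 2 ≥ 2 → met
5. general liability coverage $1,900,000 ≥ $1,875,000 → met
6. staff background re-check 66 days ago vs limit 60 → not met
7. emergency drill 87 days ago vs limit 90 → met
8. playground equipment inspection 172 days ago vs limit 180 → met
9. state licensing certificate absent → not met
10. condition 'serves infants under 12 months' holds; fire-safety inspection 261 days ago vs limit 270 → met
11. abuse-and-molestation coverage $950,000 ≥ $950,000 → met
Not met: 6, 9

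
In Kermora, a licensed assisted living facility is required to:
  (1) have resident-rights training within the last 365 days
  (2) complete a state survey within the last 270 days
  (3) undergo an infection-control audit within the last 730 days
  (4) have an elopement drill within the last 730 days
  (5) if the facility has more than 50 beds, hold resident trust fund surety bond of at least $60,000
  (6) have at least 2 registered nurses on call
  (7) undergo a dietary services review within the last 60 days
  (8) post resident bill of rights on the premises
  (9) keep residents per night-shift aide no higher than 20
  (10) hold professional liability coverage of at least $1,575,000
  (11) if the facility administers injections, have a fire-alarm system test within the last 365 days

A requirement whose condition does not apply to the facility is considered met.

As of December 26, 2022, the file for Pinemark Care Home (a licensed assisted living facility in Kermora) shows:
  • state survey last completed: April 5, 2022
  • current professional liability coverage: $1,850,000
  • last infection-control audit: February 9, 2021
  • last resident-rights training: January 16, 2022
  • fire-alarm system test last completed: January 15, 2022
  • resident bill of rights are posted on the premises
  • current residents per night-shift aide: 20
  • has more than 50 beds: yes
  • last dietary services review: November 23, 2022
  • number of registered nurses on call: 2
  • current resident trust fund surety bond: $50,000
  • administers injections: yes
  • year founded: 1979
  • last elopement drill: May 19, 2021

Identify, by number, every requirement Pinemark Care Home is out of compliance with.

1. resident-rights training 344 days ago vs limit 365 → met
2. state survey 265 days ago vs limit 270 → met
3. infection-control audit 685 days ago vs limit 730 → met
4. elopement drill 586 days ago vs limit 730 → met
5. condition 'has more than 50 beds' holds; resident trust fund surety bond $50,000 < $60,000 → not met
6. registered nurses on call 2 ≥ 2 → met
7. dietary services review 33 days ago vs limit 60 → met
8. resident bill of rights present → met
9. residents per night-shift aide 20 ≤ 20 → met
10. professional liability coverage $1,850,000 ≥ $1,575,000 → met
11. condition 'administers injections' holds; fire-alarm system test 345 days ago vs limit 365 → met
Not met: 5

5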